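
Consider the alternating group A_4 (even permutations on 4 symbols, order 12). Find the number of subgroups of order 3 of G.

4

|G| = 12 and 3 | 12, so subgroups of order 3 are possible by Lagrange.
The subgroups of order 3 are: {e, (1 2 3), (1 3 2)}; {e, (1 2 4), (1 4 2)}; {e, (1 3 4), (1 4 3)}; {e, (2 3 4), (2 4 3)}.
So G has 4 subgroups of order 3.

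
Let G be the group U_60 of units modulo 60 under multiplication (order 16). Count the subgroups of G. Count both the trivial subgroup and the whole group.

27

|G| = 16, so by Lagrange every subgroup order divides 16. Divisors: 1, 2, 4, 8, 16.
Subgroups by order — order 1: 1; order 2: 7; order 4: 11; order 8: 7; order 16: 1.
Total: 1 + 7 + 11 + 7 + 1 = 27.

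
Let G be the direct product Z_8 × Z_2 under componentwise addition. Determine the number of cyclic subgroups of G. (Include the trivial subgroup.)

8

Each element a generates a cyclic subgroup ⟨a⟩; distinct elements may generate the same one (a cyclic group of order d has φ(d) generators).
Cyclic subgroups by order — order 1: 1; order 2: 3; order 4: 2; order 8: 2.
Total: 8.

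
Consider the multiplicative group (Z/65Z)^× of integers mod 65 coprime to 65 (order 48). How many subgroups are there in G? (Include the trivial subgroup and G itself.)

|G| = 48, so by Lagrange every subgroup order divides 48. Divisors: 1, 2, 3, 4, 6, 8, 12, 16, 24, 48.
Subgroups by order — order 1: 1; order 2: 3; order 3: 1; order 4: 7; order 6: 3; order 8: 3; order 12: 7; order 16: 1; order 24: 3; order 48: 1.
Total: 1 + 3 + 1 + 7 + 3 + 3 + 7 + 1 + 3 + 1 = 30.

30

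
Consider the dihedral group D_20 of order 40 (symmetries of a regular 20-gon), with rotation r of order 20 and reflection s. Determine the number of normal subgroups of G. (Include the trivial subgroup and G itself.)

9

G has 48 subgroups. Checking conjugation-invariance by order — order 1: 1/1 normal; order 2: 1/21 normal; order 4: 1/11 normal; order 5: 1/1 normal; order 8: 0/5 normal; order 10: 1/5 normal; order 20: 3/3 normal; order 40: 1/1 normal.
Total normal subgroups: 9.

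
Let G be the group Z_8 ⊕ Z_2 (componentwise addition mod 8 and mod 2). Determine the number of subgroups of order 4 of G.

3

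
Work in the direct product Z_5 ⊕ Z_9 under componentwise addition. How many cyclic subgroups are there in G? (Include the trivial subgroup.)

6

Group the elements of G by the cyclic subgroup they generate; each cyclic subgroup of order d accounts for φ(d) elements.
Cyclic subgroups by order — order 1: 1; order 3: 1; order 5: 1; order 9: 1; order 15: 1; order 45: 1.
Total: 6.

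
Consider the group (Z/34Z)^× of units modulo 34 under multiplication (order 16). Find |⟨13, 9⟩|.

8

|⟨13⟩| = 4 and |⟨9⟩| = 8, so |H| is a multiple of lcm(4, 8) = 8 and divides |G| = 16.
Closing under the operation: H = {1, 9, 13, 15, 19, 21, 25, 33}, so |H| = 8.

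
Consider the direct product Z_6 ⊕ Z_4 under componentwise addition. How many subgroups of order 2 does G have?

|G| = 24 and 2 | 24, so subgroups of order 2 are possible by Lagrange.
The subgroups of order 2 are: {(0,0), (0,2)}; {(0,0), (3,0)}; {(0,0), (3,2)}.
So G has 3 subgroups of order 2.

3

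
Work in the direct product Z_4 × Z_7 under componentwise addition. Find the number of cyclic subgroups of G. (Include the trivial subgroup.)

6

Each element a generates a cyclic subgroup ⟨a⟩; distinct elements may generate the same one (a cyclic group of order d has φ(d) generators).
Cyclic subgroups by order — order 1: 1; order 2: 1; order 4: 1; order 7: 1; order 14: 1; order 28: 1.
Total: 6.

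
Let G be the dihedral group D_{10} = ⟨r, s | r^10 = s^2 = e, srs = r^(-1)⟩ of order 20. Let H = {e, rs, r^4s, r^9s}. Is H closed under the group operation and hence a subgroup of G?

Closure fails: rs · r^9s = r^2 ∉ H. So H is not a subgroup.

No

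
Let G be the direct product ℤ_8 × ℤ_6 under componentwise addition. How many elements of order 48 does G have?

0

An element (a,b) has order lcm(ord(a), ord(b)); count pairs with lcm equal to 48.
Enumerating gives 0 such elements.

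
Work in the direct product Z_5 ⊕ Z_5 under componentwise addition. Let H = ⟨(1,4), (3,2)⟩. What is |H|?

5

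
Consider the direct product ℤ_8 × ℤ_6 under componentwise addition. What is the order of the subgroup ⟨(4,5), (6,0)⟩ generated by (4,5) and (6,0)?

24

|⟨(4,5)⟩| = 6 and |⟨(6,0)⟩| = 4, so |H| is a multiple of lcm(6, 4) = 12 and divides |G| = 48.
Closing under the operation: H = {(0,0), (0,1), (0,2), (0,3), (0,4), (0,5), (2,0), (2,1), (2,2), (2,3), (2,4), (2,5), (4,0), (4,1), (4,2), (4,3), (4,4), (4,5), (6,0), (6,1), (6,2), (6,3), (6,4), (6,5)}, so |H| = 24.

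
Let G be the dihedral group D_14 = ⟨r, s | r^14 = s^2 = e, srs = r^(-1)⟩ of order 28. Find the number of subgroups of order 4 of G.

7

|G| = 28 and 4 | 28, so subgroups of order 4 are possible by Lagrange.
The subgroups of order 4 are: {e, r^7, r^3s, r^10s}; {e, r^7, r^4s, r^11s}; {e, r^7, r^5s, r^12s}; {e, r^7, r^6s, r^13s}; … (7 in all).
So G has 7 subgroups of order 4.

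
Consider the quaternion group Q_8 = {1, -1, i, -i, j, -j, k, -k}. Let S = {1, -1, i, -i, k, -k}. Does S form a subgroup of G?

|S| = 6 does not divide |G| = 8, so by Lagrange S is not a subgroup.

No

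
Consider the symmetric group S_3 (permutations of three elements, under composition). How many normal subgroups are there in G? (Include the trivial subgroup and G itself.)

3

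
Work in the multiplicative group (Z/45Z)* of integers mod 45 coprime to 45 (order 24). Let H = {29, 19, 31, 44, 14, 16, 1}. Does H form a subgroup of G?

No

|H| = 7 does not divide |G| = 24, so by Lagrange H is not a subgroup.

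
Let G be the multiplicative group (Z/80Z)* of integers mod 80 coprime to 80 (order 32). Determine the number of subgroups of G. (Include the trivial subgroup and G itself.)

|G| = 32, so by Lagrange every subgroup order divides 32. Divisors: 1, 2, 4, 8, 16, 32.
Subgroups by order — order 1: 1; order 2: 7; order 4: 19; order 8: 19; order 16: 7; order 32: 1.
Total: 1 + 7 + 19 + 19 + 7 + 1 = 54.

54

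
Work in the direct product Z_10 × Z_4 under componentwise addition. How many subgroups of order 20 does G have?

3

|G| = 40 and 20 | 40, so subgroups of order 20 are possible by Lagrange.
The subgroups of order 20 are: {(0,0), (0,1), (0,2), (0,3), (2,0), (2,1), (2,2), (2,3), (4,0), (4,1), (4,2), (4,3), (6,0), (6,1), (6,2), (6,3), (8,0), (8,1), (8,2), (8,3)}; {(0,0), (0,2), (1,0), (1,2), (2,0), (2,2), (3,0), (3,2), (4,0), (4,2), (5,0), (5,2), (6,0), (6,2), (7,0), (7,2), (8,0), (8,2), (9,0), (9,2)}; {(0,0), (0,2), (1,1), (1,3), (2,0), (2,2), (3,1), (3,3), (4,0), (4,2), (5,1), (5,3), (6,0), (6,2), (7,1), (7,3), (8,0), (8,2), (9,1), (9,3)}.
So G has 3 subgroups of order 20.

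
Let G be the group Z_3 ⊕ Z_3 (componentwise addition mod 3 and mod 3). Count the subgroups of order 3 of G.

4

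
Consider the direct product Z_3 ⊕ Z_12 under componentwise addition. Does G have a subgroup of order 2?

2 | 36. A subgroup of order 2 is {(0,0), (0,6)}.

Yes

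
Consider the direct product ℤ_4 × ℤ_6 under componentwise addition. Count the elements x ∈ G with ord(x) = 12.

An element (a,b) has order lcm(ord(a), ord(b)); count pairs with lcm equal to 12.
Enumerating gives 8 such elements.

8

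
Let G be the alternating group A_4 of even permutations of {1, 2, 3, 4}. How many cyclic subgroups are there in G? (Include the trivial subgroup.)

8

Group the elements of G by the cyclic subgroup they generate; each cyclic subgroup of order d accounts for φ(d) elements.
Cyclic subgroups by order — order 1: 1; order 2: 3; order 3: 4.
Total: 8.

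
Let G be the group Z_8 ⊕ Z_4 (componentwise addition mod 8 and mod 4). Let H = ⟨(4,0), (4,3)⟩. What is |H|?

|⟨(4,0)⟩| = 2 and |⟨(4,3)⟩| = 4, so |H| is a multiple of lcm(2, 4) = 4 and divides |G| = 32.
Closing under the operation: H = {(0,0), (0,1), (0,2), (0,3), (4,0), (4,1), (4,2), (4,3)}, so |H| = 8.

8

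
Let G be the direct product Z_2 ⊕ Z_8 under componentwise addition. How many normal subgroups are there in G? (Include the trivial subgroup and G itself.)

G is abelian, so every subgroup is normal.
G has 11 subgroups in total, hence 11 normal subgroups.

11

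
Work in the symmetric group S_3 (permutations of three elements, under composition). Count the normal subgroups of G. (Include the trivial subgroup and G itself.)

G has 6 subgroups. Checking conjugation-invariance by order — order 1: 1/1 normal; order 2: 0/3 normal; order 3: 1/1 normal; order 6: 1/1 normal.
Total normal subgroups: 3.

3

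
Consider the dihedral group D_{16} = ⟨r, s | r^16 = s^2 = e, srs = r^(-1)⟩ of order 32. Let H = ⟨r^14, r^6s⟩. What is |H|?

|⟨r^14⟩| = 8 and |⟨r^6s⟩| = 2, so |H| is a multiple of lcm(8, 2) = 8 and divides |G| = 32.
Closing under the operation: H = {e, r^2, r^4, r^6, r^8, r^10, r^12, r^14, s, r^2s, r^4s, r^6s, r^8s, r^10s, r^12s, r^14s}, so |H| = 16.

16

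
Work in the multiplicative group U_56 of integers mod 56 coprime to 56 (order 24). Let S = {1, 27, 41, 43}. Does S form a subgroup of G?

|S| = 4 divides |G| = 24, consistent with Lagrange.
S contains the identity, every element's inverse is in S, and S is closed under ·: it is a subgroup.

Yes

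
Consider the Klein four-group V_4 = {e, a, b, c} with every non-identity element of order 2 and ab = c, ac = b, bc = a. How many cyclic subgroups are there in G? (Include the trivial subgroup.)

A cyclic subgroup of order d is generated by each of its φ(d) elements of order d, so the cyclic subgroups of order d number (#elements of order d)/φ(d).
Cyclic subgroups by order — order 1: 1; order 2: 3.
Total: 4.

4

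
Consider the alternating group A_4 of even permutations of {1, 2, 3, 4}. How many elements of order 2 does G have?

3

The elements of order 2 are: (1 2)(3 4), (1 3)(2 4), (1 4)(2 3).
That's 3.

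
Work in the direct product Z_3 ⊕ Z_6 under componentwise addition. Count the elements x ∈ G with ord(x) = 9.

An element (a,b) has order lcm(ord(a), ord(b)); count pairs with lcm equal to 9.
Enumerating gives 0 such elements.

0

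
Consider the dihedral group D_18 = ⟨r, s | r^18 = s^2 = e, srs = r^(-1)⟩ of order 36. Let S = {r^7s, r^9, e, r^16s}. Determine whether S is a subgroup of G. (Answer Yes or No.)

|S| = 4 divides |G| = 36, consistent with Lagrange.
S contains the identity, every element's inverse is in S, and S is closed under ·: it is a subgroup.

Yes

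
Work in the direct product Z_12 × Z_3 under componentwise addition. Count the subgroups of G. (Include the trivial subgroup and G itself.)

|G| = 36, so by Lagrange every subgroup order divides 36. Divisors: 1, 2, 3, 4, 6, 9, 12, 18, 36.
Subgroups by order — order 1: 1; order 2: 1; order 3: 4; order 4: 1; order 6: 4; order 9: 1; order 12: 4; order 18: 1; order 36: 1.
Total: 1 + 1 + 4 + 1 + 4 + 1 + 4 + 1 + 1 = 18.

18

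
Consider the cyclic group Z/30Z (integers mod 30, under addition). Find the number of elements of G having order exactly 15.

In a cyclic group of order 30, the number of elements of order d (for d | 30) is φ(d).
φ(15) = 8.

8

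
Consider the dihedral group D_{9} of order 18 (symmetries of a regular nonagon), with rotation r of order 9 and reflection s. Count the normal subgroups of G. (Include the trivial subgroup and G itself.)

4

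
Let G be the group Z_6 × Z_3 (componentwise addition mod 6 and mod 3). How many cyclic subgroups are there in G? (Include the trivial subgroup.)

10

Each element a generates a cyclic subgroup ⟨a⟩; distinct elements may generate the same one (a cyclic group of order d has φ(d) generators).
Cyclic subgroups by order — order 1: 1; order 2: 1; order 3: 4; order 6: 4.
Total: 10.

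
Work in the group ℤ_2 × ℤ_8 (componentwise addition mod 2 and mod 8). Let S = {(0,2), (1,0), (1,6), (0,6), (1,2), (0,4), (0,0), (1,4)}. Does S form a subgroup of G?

Yes

|S| = 8 divides |G| = 16, consistent with Lagrange.
S contains the identity, every element's inverse is in S, and S is closed under +: it is a subgroup.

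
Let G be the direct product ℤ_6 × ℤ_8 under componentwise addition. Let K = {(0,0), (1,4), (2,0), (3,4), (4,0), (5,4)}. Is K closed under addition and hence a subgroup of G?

Yes

|K| = 6 divides |G| = 48, consistent with Lagrange.
K contains the identity, every element's inverse is in K, and K is closed under +: it is a subgroup.
In fact K = ⟨(5,4)⟩.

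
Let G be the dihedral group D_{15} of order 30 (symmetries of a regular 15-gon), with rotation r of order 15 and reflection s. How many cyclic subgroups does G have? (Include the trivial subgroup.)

19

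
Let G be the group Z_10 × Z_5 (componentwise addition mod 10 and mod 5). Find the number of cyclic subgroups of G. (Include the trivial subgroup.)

14

A cyclic subgroup of order d is generated by each of its φ(d) elements of order d, so the cyclic subgroups of order d number (#elements of order d)/φ(d).
Cyclic subgroups by order — order 1: 1; order 2: 1; order 5: 6; order 10: 6.
Total: 14.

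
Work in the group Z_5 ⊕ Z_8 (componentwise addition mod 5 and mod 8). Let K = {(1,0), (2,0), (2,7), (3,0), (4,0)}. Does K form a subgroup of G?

The identity (0,0) ∉ K, so K is not a subgroup.

No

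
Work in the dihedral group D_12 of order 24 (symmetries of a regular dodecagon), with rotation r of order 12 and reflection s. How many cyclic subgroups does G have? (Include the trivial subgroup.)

18

Each element a generates a cyclic subgroup ⟨a⟩; distinct elements may generate the same one (a cyclic group of order d has φ(d) generators).
Cyclic subgroups by order — order 1: 1; order 2: 13; order 3: 1; order 4: 1; order 6: 1; order 12: 1.
Total: 18.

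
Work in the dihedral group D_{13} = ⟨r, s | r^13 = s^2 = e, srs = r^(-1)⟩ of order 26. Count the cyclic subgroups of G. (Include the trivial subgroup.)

Group the elements of G by the cyclic subgroup they generate; each cyclic subgroup of order d accounts for φ(d) elements.
Cyclic subgroups by order — order 1: 1; order 2: 13; order 13: 1.
Total: 15.

15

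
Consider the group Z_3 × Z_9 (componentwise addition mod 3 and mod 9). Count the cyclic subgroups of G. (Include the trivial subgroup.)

Each element a generates a cyclic subgroup ⟨a⟩; distinct elements may generate the same one (a cyclic group of order d has φ(d) generators).
Cyclic subgroups by order — order 1: 1; order 3: 4; order 9: 3.
Total: 8.

8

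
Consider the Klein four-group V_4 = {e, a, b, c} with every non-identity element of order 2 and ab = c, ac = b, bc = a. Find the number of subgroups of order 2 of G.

3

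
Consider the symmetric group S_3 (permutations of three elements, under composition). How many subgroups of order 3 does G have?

1

|G| = 6 and 3 | 6, so subgroups of order 3 are possible by Lagrange.
The subgroups of order 3 are: {e, (1 2 3), (1 3 2)}.
So G has 1 subgroup of order 3.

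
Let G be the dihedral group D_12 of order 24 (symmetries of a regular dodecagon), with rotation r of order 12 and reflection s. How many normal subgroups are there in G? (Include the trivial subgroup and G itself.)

9

G has 34 subgroups. Checking conjugation-invariance by order — order 1: 1/1 normal; order 2: 1/13 normal; order 3: 1/1 normal; order 4: 1/7 normal; order 6: 1/5 normal; order 8: 0/3 normal; order 12: 3/3 normal; order 24: 1/1 normal.
Total normal subgroups: 9.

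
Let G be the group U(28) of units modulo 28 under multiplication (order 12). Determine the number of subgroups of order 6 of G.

3

|G| = 12 and 6 | 12, so subgroups of order 6 are possible by Lagrange.
The subgroups of order 6 are: {1, 9, 11, 15, 23, 25}; {1, 5, 9, 13, 17, 25}; {1, 3, 9, 19, 25, 27}.
So G has 3 subgroups of order 6.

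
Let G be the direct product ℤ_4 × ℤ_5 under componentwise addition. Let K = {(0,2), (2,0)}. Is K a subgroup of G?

No

The identity (0,0) ∉ K, so K is not a subgroup.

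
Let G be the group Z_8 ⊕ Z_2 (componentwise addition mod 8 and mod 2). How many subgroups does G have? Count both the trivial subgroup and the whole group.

|G| = 16, so by Lagrange every subgroup order divides 16. Divisors: 1, 2, 4, 8, 16.
Subgroups by order — order 1: 1; order 2: 3; order 4: 3; order 8: 3; order 16: 1.
Total: 1 + 3 + 3 + 3 + 1 = 11.

11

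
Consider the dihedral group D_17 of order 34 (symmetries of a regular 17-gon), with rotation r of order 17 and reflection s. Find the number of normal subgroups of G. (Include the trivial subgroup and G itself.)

G has 20 subgroups. Checking conjugation-invariance by order — order 1: 1/1 normal; order 2: 0/17 normal; order 17: 1/1 normal; order 34: 1/1 normal.
Total normal subgroups: 3.

3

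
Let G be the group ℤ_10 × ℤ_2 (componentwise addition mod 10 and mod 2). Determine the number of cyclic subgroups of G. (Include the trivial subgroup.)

8

Group the elements of G by the cyclic subgroup they generate; each cyclic subgroup of order d accounts for φ(d) elements.
Cyclic subgroups by order — order 1: 1; order 2: 3; order 5: 1; order 10: 3.
Total: 8.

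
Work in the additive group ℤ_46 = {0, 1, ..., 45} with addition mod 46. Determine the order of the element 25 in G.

46

In ℤ_46, the order of an element a is n/gcd(a, n).
gcd(25, 46) = 1, so |⟨25⟩| = 46/1 = 46.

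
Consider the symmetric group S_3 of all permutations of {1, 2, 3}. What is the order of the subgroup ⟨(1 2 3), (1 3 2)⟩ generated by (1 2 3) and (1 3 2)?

3

|⟨(1 2 3)⟩| = 3 and |⟨(1 3 2)⟩| = 3, so |H| is a multiple of lcm(3, 3) = 3 and divides |G| = 6.
Closing under the operation: H = {e, (1 2 3), (1 3 2)}, so |H| = 3.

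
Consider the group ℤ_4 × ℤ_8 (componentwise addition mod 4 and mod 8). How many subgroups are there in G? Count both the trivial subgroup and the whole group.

22

|G| = 32, so by Lagrange every subgroup order divides 32. Divisors: 1, 2, 4, 8, 16, 32.
Subgroups by order — order 1: 1; order 2: 3; order 4: 7; order 8: 7; order 16: 3; order 32: 1.
Total: 1 + 3 + 7 + 7 + 3 + 1 = 22.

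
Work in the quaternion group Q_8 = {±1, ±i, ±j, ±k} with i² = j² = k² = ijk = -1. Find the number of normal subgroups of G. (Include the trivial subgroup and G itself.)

6

G has 6 subgroups. Checking conjugation-invariance by order — order 1: 1/1 normal; order 2: 1/1 normal; order 4: 3/3 normal; order 8: 1/1 normal.
Total normal subgroups: 6.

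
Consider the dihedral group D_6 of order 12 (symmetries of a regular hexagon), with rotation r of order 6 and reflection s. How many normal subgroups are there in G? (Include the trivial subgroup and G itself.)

7

G has 16 subgroups. Checking conjugation-invariance by order — order 1: 1/1 normal; order 2: 1/7 normal; order 3: 1/1 normal; order 4: 0/3 normal; order 6: 3/3 normal; order 12: 1/1 normal.
Total normal subgroups: 7.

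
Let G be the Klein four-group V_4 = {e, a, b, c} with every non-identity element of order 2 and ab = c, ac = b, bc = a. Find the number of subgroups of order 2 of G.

3

|G| = 4 and 2 | 4, so subgroups of order 2 are possible by Lagrange.
The subgroups of order 2 are: {e, a}; {e, b}; {e, c}.
So G has 3 subgroups of order 2.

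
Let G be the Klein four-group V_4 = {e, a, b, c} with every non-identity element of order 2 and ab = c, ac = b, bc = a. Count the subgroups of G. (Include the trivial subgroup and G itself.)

5

|G| = 4, so by Lagrange every subgroup order divides 4. Divisors: 1, 2, 4.
Subgroups by order — order 1: 1; order 2: 3; order 4: 1.
Total: 1 + 3 + 1 = 5.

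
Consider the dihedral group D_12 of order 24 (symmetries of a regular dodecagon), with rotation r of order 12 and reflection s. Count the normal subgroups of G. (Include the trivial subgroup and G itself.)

G has 34 subgroups. Checking conjugation-invariance by order — order 1: 1/1 normal; order 2: 1/13 normal; order 3: 1/1 normal; order 4: 1/7 normal; order 6: 1/5 normal; order 8: 0/3 normal; order 12: 3/3 normal; order 24: 1/1 normal.
Total normal subgroups: 9.

9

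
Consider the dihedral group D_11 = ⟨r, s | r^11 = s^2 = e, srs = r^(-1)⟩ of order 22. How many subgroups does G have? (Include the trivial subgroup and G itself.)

|G| = 22, so by Lagrange every subgroup order divides 22. Divisors: 1, 2, 11, 22.
Subgroups by order — order 1: 1; order 2: 11; order 11: 1; order 22: 1.
Total: 1 + 11 + 1 + 1 = 14.

14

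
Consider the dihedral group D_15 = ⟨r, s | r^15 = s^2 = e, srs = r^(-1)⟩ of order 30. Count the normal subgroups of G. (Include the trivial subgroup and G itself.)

5

G has 28 subgroups. Checking conjugation-invariance by order — order 1: 1/1 normal; order 2: 0/15 normal; order 3: 1/1 normal; order 5: 1/1 normal; order 6: 0/5 normal; order 10: 0/3 normal; order 15: 1/1 normal; order 30: 1/1 normal.
Total normal subgroups: 5.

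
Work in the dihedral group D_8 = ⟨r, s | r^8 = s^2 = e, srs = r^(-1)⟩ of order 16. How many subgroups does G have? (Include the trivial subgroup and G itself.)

19

|G| = 16, so by Lagrange every subgroup order divides 16. Divisors: 1, 2, 4, 8, 16.
Subgroups by order — order 1: 1; order 2: 9; order 4: 5; order 8: 3; order 16: 1.
Total: 1 + 9 + 5 + 3 + 1 = 19.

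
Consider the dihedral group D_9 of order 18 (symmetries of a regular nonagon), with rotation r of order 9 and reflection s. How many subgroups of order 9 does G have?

1

|G| = 18 and 9 | 18, so subgroups of order 9 are possible by Lagrange.
The subgroups of order 9 are: {e, r, r^2, r^3, r^4, r^5, r^6, r^7, r^8}.
So G has 1 subgroup of order 9.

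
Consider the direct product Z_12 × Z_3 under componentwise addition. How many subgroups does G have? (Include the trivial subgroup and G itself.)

18

|G| = 36, so by Lagrange every subgroup order divides 36. Divisors: 1, 2, 3, 4, 6, 9, 12, 18, 36.
Subgroups by order — order 1: 1; order 2: 1; order 3: 4; order 4: 1; order 6: 4; order 9: 1; order 12: 4; order 18: 1; order 36: 1.
Total: 1 + 1 + 4 + 1 + 4 + 1 + 4 + 1 + 1 = 18.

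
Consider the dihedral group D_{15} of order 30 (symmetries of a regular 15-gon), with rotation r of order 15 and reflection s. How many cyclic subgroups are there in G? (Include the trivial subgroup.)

19

Group the elements of G by the cyclic subgroup they generate; each cyclic subgroup of order d accounts for φ(d) elements.
Cyclic subgroups by order — order 1: 1; order 2: 15; order 3: 1; order 5: 1; order 15: 1.
Total: 19.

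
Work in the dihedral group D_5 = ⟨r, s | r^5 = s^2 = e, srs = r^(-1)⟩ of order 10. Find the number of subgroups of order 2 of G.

5

|G| = 10 and 2 | 10, so subgroups of order 2 are possible by Lagrange.
The subgroups of order 2 are: {e, r^2s}; {e, r^3s}; {e, r^4s}; {e, rs}; … (5 in all).
So G has 5 subgroups of order 2.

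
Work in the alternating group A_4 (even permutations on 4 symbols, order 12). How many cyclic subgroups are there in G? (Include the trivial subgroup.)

8

A cyclic subgroup of order d is generated by each of its φ(d) elements of order d, so the cyclic subgroups of order d number (#elements of order d)/φ(d).
Cyclic subgroups by order — order 1: 1; order 2: 3; order 3: 4.
Total: 8.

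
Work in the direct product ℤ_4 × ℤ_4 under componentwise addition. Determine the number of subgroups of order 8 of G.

3

|G| = 16 and 8 | 16, so subgroups of order 8 are possible by Lagrange.
The subgroups of order 8 are: {(0,0), (0,1), (0,2), (0,3), (2,0), (2,1), (2,2), (2,3)}; {(0,0), (0,2), (1,0), (1,2), (2,0), (2,2), (3,0), (3,2)}; {(0,0), (0,2), (1,1), (1,3), (2,0), (2,2), (3,1), (3,3)}.
So G has 3 subgroups of order 8.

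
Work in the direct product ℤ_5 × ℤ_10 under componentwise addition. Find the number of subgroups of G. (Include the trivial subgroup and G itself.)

16

|G| = 50, so by Lagrange every subgroup order divides 50. Divisors: 1, 2, 5, 10, 25, 50.
Subgroups by order — order 1: 1; order 2: 1; order 5: 6; order 10: 6; order 25: 1; order 50: 1.
Total: 1 + 1 + 6 + 6 + 1 + 1 = 16.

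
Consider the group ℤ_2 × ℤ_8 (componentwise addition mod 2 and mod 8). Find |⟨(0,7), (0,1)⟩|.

|⟨(0,7)⟩| = 8 and |⟨(0,1)⟩| = 8, so |H| is a multiple of lcm(8, 8) = 8 and divides |G| = 16.
Closing under the operation: H = {(0,0), (0,1), (0,2), (0,3), (0,4), (0,5), (0,6), (0,7)}, so |H| = 8.

8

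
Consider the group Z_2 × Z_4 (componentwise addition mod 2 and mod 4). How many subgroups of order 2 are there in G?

3

|G| = 8 and 2 | 8, so subgroups of order 2 are possible by Lagrange.
The subgroups of order 2 are: {(0,0), (0,2)}; {(0,0), (1,0)}; {(0,0), (1,2)}.
So G has 3 subgroups of order 2.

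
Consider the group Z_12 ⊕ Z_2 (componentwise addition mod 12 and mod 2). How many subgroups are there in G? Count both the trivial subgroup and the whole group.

|G| = 24, so by Lagrange every subgroup order divides 24. Divisors: 1, 2, 3, 4, 6, 8, 12, 24.
Subgroups by order — order 1: 1; order 2: 3; order 3: 1; order 4: 3; order 6: 3; order 8: 1; order 12: 3; order 24: 1.
Total: 1 + 3 + 1 + 3 + 3 + 1 + 3 + 1 = 16.

16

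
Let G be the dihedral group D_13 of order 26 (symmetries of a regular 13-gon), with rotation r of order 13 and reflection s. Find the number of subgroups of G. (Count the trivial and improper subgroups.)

16

|G| = 26, so by Lagrange every subgroup order divides 26. Divisors: 1, 2, 13, 26.
Subgroups by order — order 1: 1; order 2: 13; order 13: 1; order 26: 1.
Total: 1 + 13 + 1 + 1 = 16.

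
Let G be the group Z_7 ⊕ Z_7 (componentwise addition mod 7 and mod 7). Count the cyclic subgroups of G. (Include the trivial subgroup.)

9

Each element a generates a cyclic subgroup ⟨a⟩; distinct elements may generate the same one (a cyclic group of order d has φ(d) generators).
Cyclic subgroups by order — order 1: 1; order 7: 8.
Total: 9.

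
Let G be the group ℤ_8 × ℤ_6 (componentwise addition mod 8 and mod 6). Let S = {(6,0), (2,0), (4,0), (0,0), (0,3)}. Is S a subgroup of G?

|S| = 5 does not divide |G| = 48, so by Lagrange S is not a subgroup.

No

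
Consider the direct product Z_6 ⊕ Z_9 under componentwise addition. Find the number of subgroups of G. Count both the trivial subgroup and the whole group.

20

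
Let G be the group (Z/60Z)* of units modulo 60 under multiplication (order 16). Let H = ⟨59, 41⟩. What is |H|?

4

|⟨59⟩| = 2 and |⟨41⟩| = 2, so |H| is a multiple of lcm(2, 2) = 2 and divides |G| = 16.
Closing under the operation: H = {1, 19, 41, 59}, so |H| = 4.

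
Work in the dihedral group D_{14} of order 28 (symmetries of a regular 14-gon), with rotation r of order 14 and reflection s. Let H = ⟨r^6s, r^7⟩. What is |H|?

4

|⟨r^6s⟩| = 2 and |⟨r^7⟩| = 2, so |H| is a multiple of lcm(2, 2) = 2 and divides |G| = 28.
Closing under the operation: H = {e, r^7, r^6s, r^13s}, so |H| = 4.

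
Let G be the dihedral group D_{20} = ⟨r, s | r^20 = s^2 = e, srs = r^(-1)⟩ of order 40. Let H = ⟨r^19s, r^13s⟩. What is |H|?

|⟨r^19s⟩| = 2 and |⟨r^13s⟩| = 2, so |H| is a multiple of lcm(2, 2) = 2 and divides |G| = 40.
Closing under the operation: H = {e, r^2, r^4, r^6, r^8, r^10, r^12, r^14, r^16, r^18, rs, r^3s, r^5s, r^7s, r^9s, r^11s, r^13s, r^15s, r^17s, r^19s}, so |H| = 20.

20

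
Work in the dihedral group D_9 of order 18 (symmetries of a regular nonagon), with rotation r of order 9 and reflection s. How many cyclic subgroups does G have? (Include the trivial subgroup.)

12

Each element a generates a cyclic subgroup ⟨a⟩; distinct elements may generate the same one (a cyclic group of order d has φ(d) generators).
Cyclic subgroups by order — order 1: 1; order 2: 9; order 3: 1; order 9: 1.
Total: 12.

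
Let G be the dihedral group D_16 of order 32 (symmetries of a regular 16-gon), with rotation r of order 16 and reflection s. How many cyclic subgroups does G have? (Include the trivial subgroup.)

Group the elements of G by the cyclic subgroup they generate; each cyclic subgroup of order d accounts for φ(d) elements.
Cyclic subgroups by order — order 1: 1; order 2: 17; order 4: 1; order 8: 1; order 16: 1.
Total: 21.

21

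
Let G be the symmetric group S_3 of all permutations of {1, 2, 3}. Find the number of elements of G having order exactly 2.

3

The elements of order 2 are: (2 3), (1 2), (1 3).
That's 3.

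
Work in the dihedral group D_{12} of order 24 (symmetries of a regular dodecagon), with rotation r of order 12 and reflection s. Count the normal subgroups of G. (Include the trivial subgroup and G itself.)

9

G has 34 subgroups. Checking conjugation-invariance by order — order 1: 1/1 normal; order 2: 1/13 normal; order 3: 1/1 normal; order 4: 1/7 normal; order 6: 1/5 normal; order 8: 0/3 normal; order 12: 3/3 normal; order 24: 1/1 normal.
Total normal subgroups: 9.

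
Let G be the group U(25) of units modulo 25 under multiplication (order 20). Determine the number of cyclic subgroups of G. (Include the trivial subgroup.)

Group the elements of G by the cyclic subgroup they generate; each cyclic subgroup of order d accounts for φ(d) elements.
Cyclic subgroups by order — order 1: 1; order 2: 1; order 4: 1; order 5: 1; order 10: 1; order 20: 1.
Total: 6.

6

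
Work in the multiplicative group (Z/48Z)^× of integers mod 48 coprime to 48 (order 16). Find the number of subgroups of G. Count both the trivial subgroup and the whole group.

27

|G| = 16, so by Lagrange every subgroup order divides 16. Divisors: 1, 2, 4, 8, 16.
Subgroups by order — order 1: 1; order 2: 7; order 4: 11; order 8: 7; order 16: 1.
Total: 1 + 7 + 11 + 7 + 1 = 27.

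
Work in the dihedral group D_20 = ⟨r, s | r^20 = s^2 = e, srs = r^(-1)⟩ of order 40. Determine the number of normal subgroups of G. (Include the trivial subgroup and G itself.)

G has 48 subgroups. Checking conjugation-invariance by order — order 1: 1/1 normal; order 2: 1/21 normal; order 4: 1/11 normal; order 5: 1/1 normal; order 8: 0/5 normal; order 10: 1/5 normal; order 20: 3/3 normal; order 40: 1/1 normal.
Total normal subgroups: 9.

9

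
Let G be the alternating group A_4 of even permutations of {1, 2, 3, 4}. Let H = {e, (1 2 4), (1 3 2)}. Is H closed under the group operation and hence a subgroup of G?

(1 3 2) ∈ H but its inverse (1 2 3) ∉ H, so H is not a subgroup.

No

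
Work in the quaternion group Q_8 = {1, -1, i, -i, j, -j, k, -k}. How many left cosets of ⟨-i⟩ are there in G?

|⟨-i⟩| = 4 and |G| = 8.
By Lagrange, [G : H] = |G|/|H| = 8/4 = 2.

2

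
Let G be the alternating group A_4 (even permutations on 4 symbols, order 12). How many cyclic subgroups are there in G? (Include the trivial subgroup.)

Group the elements of G by the cyclic subgroup they generate; each cyclic subgroup of order d accounts for φ(d) elements.
Cyclic subgroups by order — order 1: 1; order 2: 3; order 3: 4.
Total: 8.

8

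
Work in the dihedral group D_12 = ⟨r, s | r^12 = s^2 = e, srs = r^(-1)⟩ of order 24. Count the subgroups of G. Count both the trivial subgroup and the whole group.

|G| = 24, so by Lagrange every subgroup order divides 24. Divisors: 1, 2, 3, 4, 6, 8, 12, 24.
Subgroups by order — order 1: 1; order 2: 13; order 3: 1; order 4: 7; order 6: 5; order 8: 3; order 12: 3; order 24: 1.
Total: 1 + 13 + 1 + 7 + 5 + 3 + 3 + 1 = 34.

34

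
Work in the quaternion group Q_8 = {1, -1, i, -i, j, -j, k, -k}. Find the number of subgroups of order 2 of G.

|G| = 8 and 2 | 8, so subgroups of order 2 are possible by Lagrange.
The subgroups of order 2 are: {1, -1}.
So G has 1 subgroup of order 2.

1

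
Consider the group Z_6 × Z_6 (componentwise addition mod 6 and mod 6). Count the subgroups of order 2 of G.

3

|G| = 36 and 2 | 36, so subgroups of order 2 are possible by Lagrange.
The subgroups of order 2 are: {(0,0), (0,3)}; {(0,0), (3,0)}; {(0,0), (3,3)}.
So G has 3 subgroups of order 2.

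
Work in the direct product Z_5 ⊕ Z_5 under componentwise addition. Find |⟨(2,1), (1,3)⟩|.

|⟨(2,1)⟩| = 5 and |⟨(1,3)⟩| = 5, so |H| is a multiple of lcm(5, 5) = 5 and divides |G| = 25.
Closing under the operation: H = {(0,0), (1,3), (2,1), (3,4), (4,2)}, so |H| = 5.

5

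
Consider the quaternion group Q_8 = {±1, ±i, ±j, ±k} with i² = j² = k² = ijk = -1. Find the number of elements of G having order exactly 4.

6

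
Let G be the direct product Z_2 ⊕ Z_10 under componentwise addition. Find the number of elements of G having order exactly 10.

12

An element (a,b) has order lcm(ord(a), ord(b)); count pairs with lcm equal to 10.
Enumerating gives 12 such elements.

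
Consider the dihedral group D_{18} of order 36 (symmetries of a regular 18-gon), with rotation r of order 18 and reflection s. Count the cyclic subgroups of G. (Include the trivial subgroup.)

24

Each element a generates a cyclic subgroup ⟨a⟩; distinct elements may generate the same one (a cyclic group of order d has φ(d) generators).
Cyclic subgroups by order — order 1: 1; order 2: 19; order 3: 1; order 6: 1; order 9: 1; order 18: 1.
Total: 24.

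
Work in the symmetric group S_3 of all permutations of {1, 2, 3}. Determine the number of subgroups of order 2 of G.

3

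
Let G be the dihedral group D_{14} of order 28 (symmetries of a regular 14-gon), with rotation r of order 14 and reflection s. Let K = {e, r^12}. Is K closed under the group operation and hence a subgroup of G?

No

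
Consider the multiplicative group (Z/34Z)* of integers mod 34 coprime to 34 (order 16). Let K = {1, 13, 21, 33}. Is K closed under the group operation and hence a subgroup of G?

Yes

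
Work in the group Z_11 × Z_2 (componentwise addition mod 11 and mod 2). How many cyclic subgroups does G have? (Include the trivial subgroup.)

4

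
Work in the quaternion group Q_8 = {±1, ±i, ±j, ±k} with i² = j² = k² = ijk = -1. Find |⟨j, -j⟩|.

4

|⟨j⟩| = 4 and |⟨-j⟩| = 4, so |H| is a multiple of lcm(4, 4) = 4 and divides |G| = 8.
Closing under the operation: H = {1, -1, j, -j}, so |H| = 4.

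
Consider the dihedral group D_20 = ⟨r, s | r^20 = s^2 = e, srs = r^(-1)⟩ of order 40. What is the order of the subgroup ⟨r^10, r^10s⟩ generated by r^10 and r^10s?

|⟨r^10⟩| = 2 and |⟨r^10s⟩| = 2, so |H| is a multiple of lcm(2, 2) = 2 and divides |G| = 40.
Closing under the operation: H = {e, r^10, s, r^10s}, so |H| = 4.

4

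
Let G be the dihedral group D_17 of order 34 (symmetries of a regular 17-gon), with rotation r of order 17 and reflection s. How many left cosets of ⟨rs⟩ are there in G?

17

|⟨rs⟩| = 2 and |G| = 34.
By Lagrange, [G : H] = |G|/|H| = 34/2 = 17.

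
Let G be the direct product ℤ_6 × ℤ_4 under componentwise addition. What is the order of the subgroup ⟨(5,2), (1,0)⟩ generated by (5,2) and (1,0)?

12

|⟨(5,2)⟩| = 6 and |⟨(1,0)⟩| = 6, so |H| is a multiple of lcm(6, 6) = 6 and divides |G| = 24.
Closing under the operation: H = {(0,0), (0,2), (1,0), (1,2), (2,0), (2,2), (3,0), (3,2), (4,0), (4,2), (5,0), (5,2)}, so |H| = 12.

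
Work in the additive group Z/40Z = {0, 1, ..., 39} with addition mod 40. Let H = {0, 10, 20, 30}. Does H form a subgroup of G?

|H| = 4 divides |G| = 40, consistent with Lagrange.
H contains the identity, every element's inverse is in H, and H is closed under +: it is a subgroup.
In fact H = ⟨10⟩.

Yes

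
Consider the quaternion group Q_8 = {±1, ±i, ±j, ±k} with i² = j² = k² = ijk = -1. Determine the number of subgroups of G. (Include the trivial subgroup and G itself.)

6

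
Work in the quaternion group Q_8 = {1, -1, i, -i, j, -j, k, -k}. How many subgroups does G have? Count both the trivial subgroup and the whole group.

|G| = 8, so by Lagrange every subgroup order divides 8. Divisors: 1, 2, 4, 8.
Subgroups by order — order 1: 1; order 2: 1; order 4: 3; order 8: 1.
Total: 1 + 1 + 3 + 1 = 6.

6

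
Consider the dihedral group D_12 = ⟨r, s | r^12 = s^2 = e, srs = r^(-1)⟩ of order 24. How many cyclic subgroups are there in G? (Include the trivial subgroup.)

Each element a generates a cyclic subgroup ⟨a⟩; distinct elements may generate the same one (a cyclic group of order d has φ(d) generators).
Cyclic subgroups by order — order 1: 1; order 2: 13; order 3: 1; order 4: 1; order 6: 1; order 12: 1.
Total: 18.

18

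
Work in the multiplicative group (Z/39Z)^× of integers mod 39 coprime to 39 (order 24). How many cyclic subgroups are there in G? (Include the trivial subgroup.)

12

A cyclic subgroup of order d is generated by each of its φ(d) elements of order d, so the cyclic subgroups of order d number (#elements of order d)/φ(d).
Cyclic subgroups by order — order 1: 1; order 2: 3; order 3: 1; order 4: 2; order 6: 3; order 12: 2.
Total: 12.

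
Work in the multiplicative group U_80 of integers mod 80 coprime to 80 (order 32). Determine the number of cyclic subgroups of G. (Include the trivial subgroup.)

20

Each element a generates a cyclic subgroup ⟨a⟩; distinct elements may generate the same one (a cyclic group of order d has φ(d) generators).
Cyclic subgroups by order — order 1: 1; order 2: 7; order 4: 12.
Total: 20.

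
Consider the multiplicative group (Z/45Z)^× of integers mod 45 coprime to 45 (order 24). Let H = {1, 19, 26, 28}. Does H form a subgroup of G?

No

28 ∈ H but its inverse 37 ∉ H, so H is not a subgroup.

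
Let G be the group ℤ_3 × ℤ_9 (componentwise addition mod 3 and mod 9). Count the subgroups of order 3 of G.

4

|G| = 27 and 3 | 27, so subgroups of order 3 are possible by Lagrange.
The subgroups of order 3 are: {(0,0), (0,3), (0,6)}; {(0,0), (1,0), (2,0)}; {(0,0), (1,3), (2,6)}; {(0,0), (1,6), (2,3)}.
So G has 4 subgroups of order 3.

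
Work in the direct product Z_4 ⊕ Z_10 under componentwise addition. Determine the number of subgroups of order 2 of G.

3

|G| = 40 and 2 | 40, so subgroups of order 2 are possible by Lagrange.
The subgroups of order 2 are: {(0,0), (0,5)}; {(0,0), (2,0)}; {(0,0), (2,5)}.
So G has 3 subgroups of order 2.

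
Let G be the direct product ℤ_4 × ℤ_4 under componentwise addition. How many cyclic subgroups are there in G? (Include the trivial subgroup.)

10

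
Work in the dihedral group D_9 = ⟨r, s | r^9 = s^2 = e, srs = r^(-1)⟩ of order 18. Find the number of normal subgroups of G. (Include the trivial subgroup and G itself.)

G has 16 subgroups. Checking conjugation-invariance by order — order 1: 1/1 normal; order 2: 0/9 normal; order 3: 1/1 normal; order 6: 0/3 normal; order 9: 1/1 normal; order 18: 1/1 normal.
Total normal subgroups: 4.

4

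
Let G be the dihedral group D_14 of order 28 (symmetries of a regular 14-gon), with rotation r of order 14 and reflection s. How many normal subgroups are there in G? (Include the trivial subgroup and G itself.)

G has 28 subgroups. Checking conjugation-invariance by order — order 1: 1/1 normal; order 2: 1/15 normal; order 4: 0/7 normal; order 7: 1/1 normal; order 14: 3/3 normal; order 28: 1/1 normal.
Total normal subgroups: 7.

7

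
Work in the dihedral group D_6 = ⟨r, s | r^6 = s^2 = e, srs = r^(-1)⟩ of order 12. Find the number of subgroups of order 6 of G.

|G| = 12 and 6 | 12, so subgroups of order 6 are possible by Lagrange.
The subgroups of order 6 are: {e, r, r^2, r^3, r^4, r^5}; {e, r^2, r^4, s, r^2s, r^4s}; {e, r^2, r^4, rs, r^3s, r^5s}.
So G has 3 subgroups of order 6.

3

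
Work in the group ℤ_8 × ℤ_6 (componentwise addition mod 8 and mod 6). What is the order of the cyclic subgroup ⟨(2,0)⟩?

4

The order of (2,0) in Z_8 × Z_6 is lcm(ord(2) in Z_8, ord(0) in Z_6).
ord(2) = 4 and ord(0) = 1, so |⟨(2,0)⟩| = lcm(4, 1) = 4.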